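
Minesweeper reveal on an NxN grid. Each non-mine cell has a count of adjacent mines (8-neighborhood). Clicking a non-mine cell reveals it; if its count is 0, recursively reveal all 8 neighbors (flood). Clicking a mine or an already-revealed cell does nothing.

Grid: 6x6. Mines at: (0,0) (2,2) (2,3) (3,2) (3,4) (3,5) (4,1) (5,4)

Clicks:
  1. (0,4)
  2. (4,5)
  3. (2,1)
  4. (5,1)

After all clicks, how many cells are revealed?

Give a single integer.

Click 1 (0,4) count=0: revealed 12 new [(0,1) (0,2) (0,3) (0,4) (0,5) (1,1) (1,2) (1,3) (1,4) (1,5) (2,4) (2,5)] -> total=12
Click 2 (4,5) count=3: revealed 1 new [(4,5)] -> total=13
Click 3 (2,1) count=2: revealed 1 new [(2,1)] -> total=14
Click 4 (5,1) count=1: revealed 1 new [(5,1)] -> total=15

Answer: 15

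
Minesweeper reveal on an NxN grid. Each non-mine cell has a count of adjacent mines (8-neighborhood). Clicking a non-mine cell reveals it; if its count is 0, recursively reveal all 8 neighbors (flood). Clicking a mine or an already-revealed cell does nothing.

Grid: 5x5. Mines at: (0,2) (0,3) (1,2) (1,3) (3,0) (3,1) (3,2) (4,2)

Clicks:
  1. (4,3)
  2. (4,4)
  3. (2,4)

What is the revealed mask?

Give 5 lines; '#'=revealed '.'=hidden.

Click 1 (4,3) count=2: revealed 1 new [(4,3)] -> total=1
Click 2 (4,4) count=0: revealed 5 new [(2,3) (2,4) (3,3) (3,4) (4,4)] -> total=6
Click 3 (2,4) count=1: revealed 0 new [(none)] -> total=6

Answer: .....
.....
...##
...##
...##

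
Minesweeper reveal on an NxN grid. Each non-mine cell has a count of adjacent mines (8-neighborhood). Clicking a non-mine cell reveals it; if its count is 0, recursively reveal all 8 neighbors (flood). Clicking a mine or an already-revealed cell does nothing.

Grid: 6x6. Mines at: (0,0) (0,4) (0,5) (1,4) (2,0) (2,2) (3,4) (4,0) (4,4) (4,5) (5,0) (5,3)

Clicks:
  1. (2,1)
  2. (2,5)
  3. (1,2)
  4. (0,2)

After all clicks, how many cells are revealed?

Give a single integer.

Answer: 8

Derivation:
Click 1 (2,1) count=2: revealed 1 new [(2,1)] -> total=1
Click 2 (2,5) count=2: revealed 1 new [(2,5)] -> total=2
Click 3 (1,2) count=1: revealed 1 new [(1,2)] -> total=3
Click 4 (0,2) count=0: revealed 5 new [(0,1) (0,2) (0,3) (1,1) (1,3)] -> total=8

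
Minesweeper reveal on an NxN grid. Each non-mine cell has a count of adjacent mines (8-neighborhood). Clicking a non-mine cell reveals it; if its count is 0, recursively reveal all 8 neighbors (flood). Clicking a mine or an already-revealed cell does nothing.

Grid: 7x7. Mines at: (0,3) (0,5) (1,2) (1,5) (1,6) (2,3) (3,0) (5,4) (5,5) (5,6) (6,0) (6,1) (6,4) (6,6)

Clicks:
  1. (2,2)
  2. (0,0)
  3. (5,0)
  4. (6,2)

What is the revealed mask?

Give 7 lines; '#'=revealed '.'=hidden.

Answer: ##.....
##.....
###....
.......
.......
#......
..#....

Derivation:
Click 1 (2,2) count=2: revealed 1 new [(2,2)] -> total=1
Click 2 (0,0) count=0: revealed 6 new [(0,0) (0,1) (1,0) (1,1) (2,0) (2,1)] -> total=7
Click 3 (5,0) count=2: revealed 1 new [(5,0)] -> total=8
Click 4 (6,2) count=1: revealed 1 new [(6,2)] -> total=9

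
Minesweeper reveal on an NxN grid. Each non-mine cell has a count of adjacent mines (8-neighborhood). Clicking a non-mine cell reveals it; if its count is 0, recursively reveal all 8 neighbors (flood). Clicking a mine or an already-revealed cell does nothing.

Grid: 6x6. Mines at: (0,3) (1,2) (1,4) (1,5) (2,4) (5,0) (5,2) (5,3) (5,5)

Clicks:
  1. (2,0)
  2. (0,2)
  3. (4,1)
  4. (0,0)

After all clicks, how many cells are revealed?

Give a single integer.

Click 1 (2,0) count=0: revealed 16 new [(0,0) (0,1) (1,0) (1,1) (2,0) (2,1) (2,2) (2,3) (3,0) (3,1) (3,2) (3,3) (4,0) (4,1) (4,2) (4,3)] -> total=16
Click 2 (0,2) count=2: revealed 1 new [(0,2)] -> total=17
Click 3 (4,1) count=2: revealed 0 new [(none)] -> total=17
Click 4 (0,0) count=0: revealed 0 new [(none)] -> total=17

Answer: 17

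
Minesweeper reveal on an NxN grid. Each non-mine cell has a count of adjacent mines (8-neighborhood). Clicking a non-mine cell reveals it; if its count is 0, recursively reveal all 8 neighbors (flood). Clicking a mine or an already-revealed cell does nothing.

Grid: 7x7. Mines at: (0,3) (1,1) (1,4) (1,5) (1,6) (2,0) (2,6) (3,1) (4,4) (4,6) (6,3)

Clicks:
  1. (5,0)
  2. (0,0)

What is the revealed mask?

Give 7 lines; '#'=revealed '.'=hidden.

Click 1 (5,0) count=0: revealed 9 new [(4,0) (4,1) (4,2) (5,0) (5,1) (5,2) (6,0) (6,1) (6,2)] -> total=9
Click 2 (0,0) count=1: revealed 1 new [(0,0)] -> total=10

Answer: #......
.......
.......
.......
###....
###....
###....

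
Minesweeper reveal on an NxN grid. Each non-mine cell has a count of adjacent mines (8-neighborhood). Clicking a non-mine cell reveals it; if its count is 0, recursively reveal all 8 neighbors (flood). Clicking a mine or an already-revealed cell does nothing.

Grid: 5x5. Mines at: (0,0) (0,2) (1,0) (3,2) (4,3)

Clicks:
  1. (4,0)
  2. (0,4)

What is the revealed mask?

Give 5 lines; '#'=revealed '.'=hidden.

Click 1 (4,0) count=0: revealed 6 new [(2,0) (2,1) (3,0) (3,1) (4,0) (4,1)] -> total=6
Click 2 (0,4) count=0: revealed 8 new [(0,3) (0,4) (1,3) (1,4) (2,3) (2,4) (3,3) (3,4)] -> total=14

Answer: ...##
...##
##.##
##.##
##...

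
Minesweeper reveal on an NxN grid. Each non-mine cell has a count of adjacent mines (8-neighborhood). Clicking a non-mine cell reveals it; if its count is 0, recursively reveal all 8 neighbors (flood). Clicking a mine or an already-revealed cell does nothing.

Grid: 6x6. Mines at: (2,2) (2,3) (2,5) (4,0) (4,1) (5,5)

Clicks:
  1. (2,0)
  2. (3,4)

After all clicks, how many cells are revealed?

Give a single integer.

Answer: 17

Derivation:
Click 1 (2,0) count=0: revealed 16 new [(0,0) (0,1) (0,2) (0,3) (0,4) (0,5) (1,0) (1,1) (1,2) (1,3) (1,4) (1,5) (2,0) (2,1) (3,0) (3,1)] -> total=16
Click 2 (3,4) count=2: revealed 1 new [(3,4)] -> total=17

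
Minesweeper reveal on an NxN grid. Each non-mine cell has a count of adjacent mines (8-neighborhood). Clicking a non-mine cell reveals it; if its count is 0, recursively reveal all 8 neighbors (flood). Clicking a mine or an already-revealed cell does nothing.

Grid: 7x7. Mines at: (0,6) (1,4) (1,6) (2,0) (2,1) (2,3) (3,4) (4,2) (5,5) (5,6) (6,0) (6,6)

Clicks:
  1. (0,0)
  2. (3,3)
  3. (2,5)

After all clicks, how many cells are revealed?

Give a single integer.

Click 1 (0,0) count=0: revealed 8 new [(0,0) (0,1) (0,2) (0,3) (1,0) (1,1) (1,2) (1,3)] -> total=8
Click 2 (3,3) count=3: revealed 1 new [(3,3)] -> total=9
Click 3 (2,5) count=3: revealed 1 new [(2,5)] -> total=10

Answer: 10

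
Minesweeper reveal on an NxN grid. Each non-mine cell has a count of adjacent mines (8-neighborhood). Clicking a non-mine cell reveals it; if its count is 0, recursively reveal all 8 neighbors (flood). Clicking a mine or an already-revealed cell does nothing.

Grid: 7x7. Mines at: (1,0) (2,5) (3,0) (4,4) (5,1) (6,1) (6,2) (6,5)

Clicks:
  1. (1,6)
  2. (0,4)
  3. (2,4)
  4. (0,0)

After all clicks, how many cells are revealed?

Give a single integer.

Click 1 (1,6) count=1: revealed 1 new [(1,6)] -> total=1
Click 2 (0,4) count=0: revealed 22 new [(0,1) (0,2) (0,3) (0,4) (0,5) (0,6) (1,1) (1,2) (1,3) (1,4) (1,5) (2,1) (2,2) (2,3) (2,4) (3,1) (3,2) (3,3) (3,4) (4,1) (4,2) (4,3)] -> total=23
Click 3 (2,4) count=1: revealed 0 new [(none)] -> total=23
Click 4 (0,0) count=1: revealed 1 new [(0,0)] -> total=24

Answer: 24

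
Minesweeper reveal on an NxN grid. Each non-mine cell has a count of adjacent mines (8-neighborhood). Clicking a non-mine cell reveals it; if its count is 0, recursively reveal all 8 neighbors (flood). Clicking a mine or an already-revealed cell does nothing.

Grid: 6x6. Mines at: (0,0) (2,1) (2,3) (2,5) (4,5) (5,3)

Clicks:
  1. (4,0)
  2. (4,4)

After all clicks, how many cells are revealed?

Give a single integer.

Answer: 10

Derivation:
Click 1 (4,0) count=0: revealed 9 new [(3,0) (3,1) (3,2) (4,0) (4,1) (4,2) (5,0) (5,1) (5,2)] -> total=9
Click 2 (4,4) count=2: revealed 1 new [(4,4)] -> total=10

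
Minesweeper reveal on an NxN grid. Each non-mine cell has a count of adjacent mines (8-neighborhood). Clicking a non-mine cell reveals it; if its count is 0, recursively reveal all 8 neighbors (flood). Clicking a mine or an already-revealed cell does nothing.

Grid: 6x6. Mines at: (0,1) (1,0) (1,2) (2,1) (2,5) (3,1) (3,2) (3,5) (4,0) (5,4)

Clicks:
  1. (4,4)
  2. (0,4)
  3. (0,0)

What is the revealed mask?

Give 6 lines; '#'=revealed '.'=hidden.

Click 1 (4,4) count=2: revealed 1 new [(4,4)] -> total=1
Click 2 (0,4) count=0: revealed 6 new [(0,3) (0,4) (0,5) (1,3) (1,4) (1,5)] -> total=7
Click 3 (0,0) count=2: revealed 1 new [(0,0)] -> total=8

Answer: #..###
...###
......
......
....#.
......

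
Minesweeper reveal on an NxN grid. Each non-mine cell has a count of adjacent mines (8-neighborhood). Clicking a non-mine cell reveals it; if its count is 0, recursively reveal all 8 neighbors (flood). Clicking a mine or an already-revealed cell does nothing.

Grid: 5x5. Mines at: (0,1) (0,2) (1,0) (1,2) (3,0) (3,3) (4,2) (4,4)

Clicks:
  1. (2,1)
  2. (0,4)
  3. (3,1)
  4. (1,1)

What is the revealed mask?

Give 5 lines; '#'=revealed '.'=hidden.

Answer: ...##
.#.##
.#.##
.#...
.....

Derivation:
Click 1 (2,1) count=3: revealed 1 new [(2,1)] -> total=1
Click 2 (0,4) count=0: revealed 6 new [(0,3) (0,4) (1,3) (1,4) (2,3) (2,4)] -> total=7
Click 3 (3,1) count=2: revealed 1 new [(3,1)] -> total=8
Click 4 (1,1) count=4: revealed 1 new [(1,1)] -> total=9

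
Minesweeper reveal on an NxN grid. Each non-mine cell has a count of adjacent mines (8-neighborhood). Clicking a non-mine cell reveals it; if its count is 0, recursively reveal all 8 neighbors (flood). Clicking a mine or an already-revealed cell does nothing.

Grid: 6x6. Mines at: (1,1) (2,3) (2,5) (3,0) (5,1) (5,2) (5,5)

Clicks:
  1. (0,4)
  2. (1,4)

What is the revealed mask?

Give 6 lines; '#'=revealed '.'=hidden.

Click 1 (0,4) count=0: revealed 8 new [(0,2) (0,3) (0,4) (0,5) (1,2) (1,3) (1,4) (1,5)] -> total=8
Click 2 (1,4) count=2: revealed 0 new [(none)] -> total=8

Answer: ..####
..####
......
......
......
......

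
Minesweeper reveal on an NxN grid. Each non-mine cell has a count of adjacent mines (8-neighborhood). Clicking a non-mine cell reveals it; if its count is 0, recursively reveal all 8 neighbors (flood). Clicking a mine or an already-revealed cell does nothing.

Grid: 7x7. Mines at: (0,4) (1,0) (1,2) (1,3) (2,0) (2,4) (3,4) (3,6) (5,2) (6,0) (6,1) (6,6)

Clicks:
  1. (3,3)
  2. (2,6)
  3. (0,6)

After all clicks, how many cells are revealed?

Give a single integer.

Answer: 7

Derivation:
Click 1 (3,3) count=2: revealed 1 new [(3,3)] -> total=1
Click 2 (2,6) count=1: revealed 1 new [(2,6)] -> total=2
Click 3 (0,6) count=0: revealed 5 new [(0,5) (0,6) (1,5) (1,6) (2,5)] -> total=7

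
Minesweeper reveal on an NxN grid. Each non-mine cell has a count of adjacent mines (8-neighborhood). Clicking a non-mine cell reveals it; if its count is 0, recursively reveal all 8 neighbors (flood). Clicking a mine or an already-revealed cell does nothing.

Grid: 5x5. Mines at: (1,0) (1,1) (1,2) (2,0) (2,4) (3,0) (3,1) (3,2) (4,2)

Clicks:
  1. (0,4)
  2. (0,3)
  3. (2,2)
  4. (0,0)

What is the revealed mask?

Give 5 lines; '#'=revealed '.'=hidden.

Click 1 (0,4) count=0: revealed 4 new [(0,3) (0,4) (1,3) (1,4)] -> total=4
Click 2 (0,3) count=1: revealed 0 new [(none)] -> total=4
Click 3 (2,2) count=4: revealed 1 new [(2,2)] -> total=5
Click 4 (0,0) count=2: revealed 1 new [(0,0)] -> total=6

Answer: #..##
...##
..#..
.....
.....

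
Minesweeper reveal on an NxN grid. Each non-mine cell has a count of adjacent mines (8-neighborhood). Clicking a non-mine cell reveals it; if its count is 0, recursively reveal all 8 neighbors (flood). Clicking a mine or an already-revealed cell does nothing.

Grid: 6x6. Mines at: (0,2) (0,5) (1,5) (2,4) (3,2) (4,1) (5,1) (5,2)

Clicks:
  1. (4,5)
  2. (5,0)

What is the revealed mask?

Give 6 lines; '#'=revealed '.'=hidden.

Click 1 (4,5) count=0: revealed 9 new [(3,3) (3,4) (3,5) (4,3) (4,4) (4,5) (5,3) (5,4) (5,5)] -> total=9
Click 2 (5,0) count=2: revealed 1 new [(5,0)] -> total=10

Answer: ......
......
......
...###
...###
#..###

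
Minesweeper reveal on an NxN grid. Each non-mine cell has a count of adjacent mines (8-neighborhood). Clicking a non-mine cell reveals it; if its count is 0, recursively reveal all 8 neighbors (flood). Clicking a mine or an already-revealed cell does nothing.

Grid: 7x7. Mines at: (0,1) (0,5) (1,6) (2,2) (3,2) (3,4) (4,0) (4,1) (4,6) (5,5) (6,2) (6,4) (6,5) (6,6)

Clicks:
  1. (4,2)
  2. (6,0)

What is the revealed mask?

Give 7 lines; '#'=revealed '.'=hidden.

Click 1 (4,2) count=2: revealed 1 new [(4,2)] -> total=1
Click 2 (6,0) count=0: revealed 4 new [(5,0) (5,1) (6,0) (6,1)] -> total=5

Answer: .......
.......
.......
.......
..#....
##.....
##.....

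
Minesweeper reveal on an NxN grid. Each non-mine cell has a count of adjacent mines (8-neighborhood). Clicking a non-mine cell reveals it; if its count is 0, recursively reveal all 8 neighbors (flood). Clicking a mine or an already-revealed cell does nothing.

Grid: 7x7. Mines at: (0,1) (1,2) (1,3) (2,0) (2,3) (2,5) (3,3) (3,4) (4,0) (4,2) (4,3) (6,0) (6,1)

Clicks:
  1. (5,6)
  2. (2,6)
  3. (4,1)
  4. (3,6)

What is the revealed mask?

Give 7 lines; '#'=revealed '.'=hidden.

Answer: .......
.......
......#
.....##
.#..###
..#####
..#####

Derivation:
Click 1 (5,6) count=0: revealed 15 new [(3,5) (3,6) (4,4) (4,5) (4,6) (5,2) (5,3) (5,4) (5,5) (5,6) (6,2) (6,3) (6,4) (6,5) (6,6)] -> total=15
Click 2 (2,6) count=1: revealed 1 new [(2,6)] -> total=16
Click 3 (4,1) count=2: revealed 1 new [(4,1)] -> total=17
Click 4 (3,6) count=1: revealed 0 new [(none)] -> total=17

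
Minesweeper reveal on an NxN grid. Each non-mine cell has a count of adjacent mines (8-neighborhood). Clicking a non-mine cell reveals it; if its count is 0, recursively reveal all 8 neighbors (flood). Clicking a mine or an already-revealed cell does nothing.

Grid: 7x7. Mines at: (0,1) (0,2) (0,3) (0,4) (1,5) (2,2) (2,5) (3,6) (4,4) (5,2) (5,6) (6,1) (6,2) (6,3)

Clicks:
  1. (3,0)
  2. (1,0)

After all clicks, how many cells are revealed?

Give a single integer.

Click 1 (3,0) count=0: revealed 10 new [(1,0) (1,1) (2,0) (2,1) (3,0) (3,1) (4,0) (4,1) (5,0) (5,1)] -> total=10
Click 2 (1,0) count=1: revealed 0 new [(none)] -> total=10

Answer: 10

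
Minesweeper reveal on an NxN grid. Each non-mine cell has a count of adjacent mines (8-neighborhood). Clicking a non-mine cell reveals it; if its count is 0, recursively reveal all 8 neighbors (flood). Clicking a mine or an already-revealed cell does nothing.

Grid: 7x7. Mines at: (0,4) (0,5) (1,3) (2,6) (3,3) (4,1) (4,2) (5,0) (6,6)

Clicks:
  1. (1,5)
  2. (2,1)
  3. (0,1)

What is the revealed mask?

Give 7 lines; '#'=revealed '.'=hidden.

Answer: ###....
###..#.
###....
###....
.......
.......
.......

Derivation:
Click 1 (1,5) count=3: revealed 1 new [(1,5)] -> total=1
Click 2 (2,1) count=0: revealed 12 new [(0,0) (0,1) (0,2) (1,0) (1,1) (1,2) (2,0) (2,1) (2,2) (3,0) (3,1) (3,2)] -> total=13
Click 3 (0,1) count=0: revealed 0 new [(none)] -> total=13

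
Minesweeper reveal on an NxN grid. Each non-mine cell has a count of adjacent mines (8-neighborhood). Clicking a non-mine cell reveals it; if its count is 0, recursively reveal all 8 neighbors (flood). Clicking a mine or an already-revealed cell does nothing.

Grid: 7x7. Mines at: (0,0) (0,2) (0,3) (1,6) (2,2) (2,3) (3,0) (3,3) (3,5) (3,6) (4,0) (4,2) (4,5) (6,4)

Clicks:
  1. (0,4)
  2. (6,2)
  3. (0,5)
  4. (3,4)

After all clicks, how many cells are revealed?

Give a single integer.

Click 1 (0,4) count=1: revealed 1 new [(0,4)] -> total=1
Click 2 (6,2) count=0: revealed 8 new [(5,0) (5,1) (5,2) (5,3) (6,0) (6,1) (6,2) (6,3)] -> total=9
Click 3 (0,5) count=1: revealed 1 new [(0,5)] -> total=10
Click 4 (3,4) count=4: revealed 1 new [(3,4)] -> total=11

Answer: 11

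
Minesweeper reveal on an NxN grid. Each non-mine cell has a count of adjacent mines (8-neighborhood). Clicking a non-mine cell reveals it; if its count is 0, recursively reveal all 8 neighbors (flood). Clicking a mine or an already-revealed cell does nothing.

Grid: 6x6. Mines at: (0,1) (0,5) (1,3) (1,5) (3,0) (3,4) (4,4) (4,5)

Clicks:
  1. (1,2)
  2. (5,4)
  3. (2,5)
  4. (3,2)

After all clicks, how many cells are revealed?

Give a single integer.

Click 1 (1,2) count=2: revealed 1 new [(1,2)] -> total=1
Click 2 (5,4) count=2: revealed 1 new [(5,4)] -> total=2
Click 3 (2,5) count=2: revealed 1 new [(2,5)] -> total=3
Click 4 (3,2) count=0: revealed 14 new [(2,1) (2,2) (2,3) (3,1) (3,2) (3,3) (4,0) (4,1) (4,2) (4,3) (5,0) (5,1) (5,2) (5,3)] -> total=17

Answer: 17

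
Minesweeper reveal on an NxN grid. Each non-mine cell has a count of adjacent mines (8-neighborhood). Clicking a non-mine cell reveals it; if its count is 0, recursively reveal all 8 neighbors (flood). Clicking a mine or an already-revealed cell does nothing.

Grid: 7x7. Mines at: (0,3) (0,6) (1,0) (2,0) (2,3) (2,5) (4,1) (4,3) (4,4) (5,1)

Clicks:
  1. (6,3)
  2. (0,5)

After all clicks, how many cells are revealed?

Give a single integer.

Answer: 15

Derivation:
Click 1 (6,3) count=0: revealed 14 new [(3,5) (3,6) (4,5) (4,6) (5,2) (5,3) (5,4) (5,5) (5,6) (6,2) (6,3) (6,4) (6,5) (6,6)] -> total=14
Click 2 (0,5) count=1: revealed 1 new [(0,5)] -> total=15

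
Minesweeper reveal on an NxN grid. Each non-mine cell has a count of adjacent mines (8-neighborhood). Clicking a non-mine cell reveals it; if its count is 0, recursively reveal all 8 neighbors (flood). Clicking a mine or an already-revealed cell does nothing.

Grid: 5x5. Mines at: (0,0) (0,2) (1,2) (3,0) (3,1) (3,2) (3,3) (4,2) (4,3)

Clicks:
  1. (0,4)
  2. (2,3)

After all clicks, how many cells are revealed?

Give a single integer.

Click 1 (0,4) count=0: revealed 6 new [(0,3) (0,4) (1,3) (1,4) (2,3) (2,4)] -> total=6
Click 2 (2,3) count=3: revealed 0 new [(none)] -> total=6

Answer: 6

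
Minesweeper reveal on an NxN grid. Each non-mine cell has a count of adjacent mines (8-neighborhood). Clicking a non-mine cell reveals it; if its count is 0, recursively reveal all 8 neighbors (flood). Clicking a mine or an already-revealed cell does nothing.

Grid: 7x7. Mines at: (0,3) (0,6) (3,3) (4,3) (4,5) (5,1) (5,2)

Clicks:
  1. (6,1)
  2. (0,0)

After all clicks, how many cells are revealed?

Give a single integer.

Click 1 (6,1) count=2: revealed 1 new [(6,1)] -> total=1
Click 2 (0,0) count=0: revealed 15 new [(0,0) (0,1) (0,2) (1,0) (1,1) (1,2) (2,0) (2,1) (2,2) (3,0) (3,1) (3,2) (4,0) (4,1) (4,2)] -> total=16

Answer: 16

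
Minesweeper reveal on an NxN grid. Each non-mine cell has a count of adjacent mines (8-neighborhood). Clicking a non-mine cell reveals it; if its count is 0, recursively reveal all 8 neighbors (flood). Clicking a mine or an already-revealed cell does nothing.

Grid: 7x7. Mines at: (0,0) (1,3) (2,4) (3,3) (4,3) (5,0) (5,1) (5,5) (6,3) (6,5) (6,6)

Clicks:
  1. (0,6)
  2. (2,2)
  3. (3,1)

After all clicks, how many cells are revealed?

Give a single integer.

Answer: 24

Derivation:
Click 1 (0,6) count=0: revealed 12 new [(0,4) (0,5) (0,6) (1,4) (1,5) (1,6) (2,5) (2,6) (3,5) (3,6) (4,5) (4,6)] -> total=12
Click 2 (2,2) count=2: revealed 1 new [(2,2)] -> total=13
Click 3 (3,1) count=0: revealed 11 new [(1,0) (1,1) (1,2) (2,0) (2,1) (3,0) (3,1) (3,2) (4,0) (4,1) (4,2)] -> total=24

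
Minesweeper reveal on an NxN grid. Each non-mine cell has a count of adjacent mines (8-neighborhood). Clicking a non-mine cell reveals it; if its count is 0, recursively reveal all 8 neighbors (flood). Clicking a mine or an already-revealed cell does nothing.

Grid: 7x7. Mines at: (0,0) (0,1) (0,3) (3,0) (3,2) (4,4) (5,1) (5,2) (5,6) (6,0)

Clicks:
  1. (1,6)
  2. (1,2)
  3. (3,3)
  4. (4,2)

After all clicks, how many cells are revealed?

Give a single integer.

Answer: 19

Derivation:
Click 1 (1,6) count=0: revealed 17 new [(0,4) (0,5) (0,6) (1,3) (1,4) (1,5) (1,6) (2,3) (2,4) (2,5) (2,6) (3,3) (3,4) (3,5) (3,6) (4,5) (4,6)] -> total=17
Click 2 (1,2) count=2: revealed 1 new [(1,2)] -> total=18
Click 3 (3,3) count=2: revealed 0 new [(none)] -> total=18
Click 4 (4,2) count=3: revealed 1 new [(4,2)] -> total=19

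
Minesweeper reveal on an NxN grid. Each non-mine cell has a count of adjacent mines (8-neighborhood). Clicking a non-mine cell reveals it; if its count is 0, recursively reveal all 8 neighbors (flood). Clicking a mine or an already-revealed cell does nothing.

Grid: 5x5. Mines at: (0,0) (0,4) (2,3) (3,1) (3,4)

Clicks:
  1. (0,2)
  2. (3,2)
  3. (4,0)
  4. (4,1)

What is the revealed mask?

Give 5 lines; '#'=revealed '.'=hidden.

Click 1 (0,2) count=0: revealed 6 new [(0,1) (0,2) (0,3) (1,1) (1,2) (1,3)] -> total=6
Click 2 (3,2) count=2: revealed 1 new [(3,2)] -> total=7
Click 3 (4,0) count=1: revealed 1 new [(4,0)] -> total=8
Click 4 (4,1) count=1: revealed 1 new [(4,1)] -> total=9

Answer: .###.
.###.
.....
..#..
##...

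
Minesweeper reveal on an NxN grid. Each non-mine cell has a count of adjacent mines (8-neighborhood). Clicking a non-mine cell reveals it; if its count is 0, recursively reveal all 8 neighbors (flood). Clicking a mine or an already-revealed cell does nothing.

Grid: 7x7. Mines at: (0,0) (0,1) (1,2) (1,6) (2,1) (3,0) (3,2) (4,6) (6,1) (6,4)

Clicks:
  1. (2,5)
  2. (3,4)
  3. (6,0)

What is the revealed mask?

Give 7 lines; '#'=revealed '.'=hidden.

Answer: ...###.
...###.
...###.
...###.
...###.
...###.
#......

Derivation:
Click 1 (2,5) count=1: revealed 1 new [(2,5)] -> total=1
Click 2 (3,4) count=0: revealed 17 new [(0,3) (0,4) (0,5) (1,3) (1,4) (1,5) (2,3) (2,4) (3,3) (3,4) (3,5) (4,3) (4,4) (4,5) (5,3) (5,4) (5,5)] -> total=18
Click 3 (6,0) count=1: revealed 1 new [(6,0)] -> total=19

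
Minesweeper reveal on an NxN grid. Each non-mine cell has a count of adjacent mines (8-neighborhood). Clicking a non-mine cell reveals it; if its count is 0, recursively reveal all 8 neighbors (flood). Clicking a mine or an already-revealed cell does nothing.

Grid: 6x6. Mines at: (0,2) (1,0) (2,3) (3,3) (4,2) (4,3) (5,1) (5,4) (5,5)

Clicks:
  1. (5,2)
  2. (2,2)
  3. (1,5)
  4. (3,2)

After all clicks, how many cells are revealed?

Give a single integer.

Click 1 (5,2) count=3: revealed 1 new [(5,2)] -> total=1
Click 2 (2,2) count=2: revealed 1 new [(2,2)] -> total=2
Click 3 (1,5) count=0: revealed 12 new [(0,3) (0,4) (0,5) (1,3) (1,4) (1,5) (2,4) (2,5) (3,4) (3,5) (4,4) (4,5)] -> total=14
Click 4 (3,2) count=4: revealed 1 new [(3,2)] -> total=15

Answer: 15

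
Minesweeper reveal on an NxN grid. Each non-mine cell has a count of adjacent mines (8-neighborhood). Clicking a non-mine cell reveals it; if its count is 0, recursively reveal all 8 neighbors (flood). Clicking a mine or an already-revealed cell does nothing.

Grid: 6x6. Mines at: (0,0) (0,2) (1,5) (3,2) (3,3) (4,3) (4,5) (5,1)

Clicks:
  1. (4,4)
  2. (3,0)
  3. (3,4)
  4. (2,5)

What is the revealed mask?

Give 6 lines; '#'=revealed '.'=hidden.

Click 1 (4,4) count=3: revealed 1 new [(4,4)] -> total=1
Click 2 (3,0) count=0: revealed 8 new [(1,0) (1,1) (2,0) (2,1) (3,0) (3,1) (4,0) (4,1)] -> total=9
Click 3 (3,4) count=3: revealed 1 new [(3,4)] -> total=10
Click 4 (2,5) count=1: revealed 1 new [(2,5)] -> total=11

Answer: ......
##....
##...#
##..#.
##..#.
......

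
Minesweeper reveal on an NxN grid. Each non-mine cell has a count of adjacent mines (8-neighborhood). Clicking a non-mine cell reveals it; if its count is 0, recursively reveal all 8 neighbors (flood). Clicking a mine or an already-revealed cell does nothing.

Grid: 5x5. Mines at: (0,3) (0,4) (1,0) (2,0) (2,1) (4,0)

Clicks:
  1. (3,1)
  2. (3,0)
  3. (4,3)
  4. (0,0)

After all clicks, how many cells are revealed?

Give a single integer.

Answer: 16

Derivation:
Click 1 (3,1) count=3: revealed 1 new [(3,1)] -> total=1
Click 2 (3,0) count=3: revealed 1 new [(3,0)] -> total=2
Click 3 (4,3) count=0: revealed 13 new [(1,2) (1,3) (1,4) (2,2) (2,3) (2,4) (3,2) (3,3) (3,4) (4,1) (4,2) (4,3) (4,4)] -> total=15
Click 4 (0,0) count=1: revealed 1 new [(0,0)] -> total=16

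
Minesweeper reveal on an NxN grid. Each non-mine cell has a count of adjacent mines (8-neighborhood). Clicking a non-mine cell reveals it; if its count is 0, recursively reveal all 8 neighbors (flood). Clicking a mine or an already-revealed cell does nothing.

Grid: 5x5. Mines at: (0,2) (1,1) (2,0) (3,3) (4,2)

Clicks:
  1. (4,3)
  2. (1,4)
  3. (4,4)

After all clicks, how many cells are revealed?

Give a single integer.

Answer: 8

Derivation:
Click 1 (4,3) count=2: revealed 1 new [(4,3)] -> total=1
Click 2 (1,4) count=0: revealed 6 new [(0,3) (0,4) (1,3) (1,4) (2,3) (2,4)] -> total=7
Click 3 (4,4) count=1: revealed 1 new [(4,4)] -> total=8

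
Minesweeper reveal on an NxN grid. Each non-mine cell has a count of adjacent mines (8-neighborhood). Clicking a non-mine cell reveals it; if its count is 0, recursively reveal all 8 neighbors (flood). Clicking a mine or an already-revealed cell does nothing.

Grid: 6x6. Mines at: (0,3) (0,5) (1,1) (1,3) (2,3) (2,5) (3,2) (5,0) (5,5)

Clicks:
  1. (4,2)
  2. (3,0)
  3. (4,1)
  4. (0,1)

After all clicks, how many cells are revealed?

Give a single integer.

Click 1 (4,2) count=1: revealed 1 new [(4,2)] -> total=1
Click 2 (3,0) count=0: revealed 6 new [(2,0) (2,1) (3,0) (3,1) (4,0) (4,1)] -> total=7
Click 3 (4,1) count=2: revealed 0 new [(none)] -> total=7
Click 4 (0,1) count=1: revealed 1 new [(0,1)] -> total=8

Answer: 8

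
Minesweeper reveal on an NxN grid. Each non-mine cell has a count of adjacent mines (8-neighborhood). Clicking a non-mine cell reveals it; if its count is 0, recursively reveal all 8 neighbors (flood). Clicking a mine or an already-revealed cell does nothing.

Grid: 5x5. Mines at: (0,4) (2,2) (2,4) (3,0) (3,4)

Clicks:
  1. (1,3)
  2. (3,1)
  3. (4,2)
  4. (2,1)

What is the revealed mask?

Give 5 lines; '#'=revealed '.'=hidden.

Click 1 (1,3) count=3: revealed 1 new [(1,3)] -> total=1
Click 2 (3,1) count=2: revealed 1 new [(3,1)] -> total=2
Click 3 (4,2) count=0: revealed 5 new [(3,2) (3,3) (4,1) (4,2) (4,3)] -> total=7
Click 4 (2,1) count=2: revealed 1 new [(2,1)] -> total=8

Answer: .....
...#.
.#...
.###.
.###.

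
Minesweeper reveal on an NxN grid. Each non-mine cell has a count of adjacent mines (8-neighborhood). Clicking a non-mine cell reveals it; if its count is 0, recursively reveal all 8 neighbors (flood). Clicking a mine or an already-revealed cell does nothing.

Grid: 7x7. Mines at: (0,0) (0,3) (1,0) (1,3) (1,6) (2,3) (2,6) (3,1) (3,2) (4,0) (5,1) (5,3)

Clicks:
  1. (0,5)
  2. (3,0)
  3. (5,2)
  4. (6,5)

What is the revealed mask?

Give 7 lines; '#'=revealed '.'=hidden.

Answer: .....#.
.......
.......
#...###
....###
..#.###
....###

Derivation:
Click 1 (0,5) count=1: revealed 1 new [(0,5)] -> total=1
Click 2 (3,0) count=2: revealed 1 new [(3,0)] -> total=2
Click 3 (5,2) count=2: revealed 1 new [(5,2)] -> total=3
Click 4 (6,5) count=0: revealed 12 new [(3,4) (3,5) (3,6) (4,4) (4,5) (4,6) (5,4) (5,5) (5,6) (6,4) (6,5) (6,6)] -> total=15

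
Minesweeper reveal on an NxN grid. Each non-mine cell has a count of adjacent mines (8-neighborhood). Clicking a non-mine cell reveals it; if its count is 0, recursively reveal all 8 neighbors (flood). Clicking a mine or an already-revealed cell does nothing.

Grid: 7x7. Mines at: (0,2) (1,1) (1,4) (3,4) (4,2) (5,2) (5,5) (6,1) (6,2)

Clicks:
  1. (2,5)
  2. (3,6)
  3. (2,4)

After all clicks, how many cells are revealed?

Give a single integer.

Click 1 (2,5) count=2: revealed 1 new [(2,5)] -> total=1
Click 2 (3,6) count=0: revealed 9 new [(0,5) (0,6) (1,5) (1,6) (2,6) (3,5) (3,6) (4,5) (4,6)] -> total=10
Click 3 (2,4) count=2: revealed 1 new [(2,4)] -> total=11

Answer: 11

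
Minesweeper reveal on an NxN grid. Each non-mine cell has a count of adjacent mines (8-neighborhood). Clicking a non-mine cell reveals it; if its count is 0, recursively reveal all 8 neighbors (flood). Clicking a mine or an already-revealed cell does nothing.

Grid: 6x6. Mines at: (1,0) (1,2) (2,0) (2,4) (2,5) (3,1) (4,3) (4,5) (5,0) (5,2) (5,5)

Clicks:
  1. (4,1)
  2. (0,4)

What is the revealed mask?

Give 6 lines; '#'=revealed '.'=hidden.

Click 1 (4,1) count=3: revealed 1 new [(4,1)] -> total=1
Click 2 (0,4) count=0: revealed 6 new [(0,3) (0,4) (0,5) (1,3) (1,4) (1,5)] -> total=7

Answer: ...###
...###
......
......
.#....
......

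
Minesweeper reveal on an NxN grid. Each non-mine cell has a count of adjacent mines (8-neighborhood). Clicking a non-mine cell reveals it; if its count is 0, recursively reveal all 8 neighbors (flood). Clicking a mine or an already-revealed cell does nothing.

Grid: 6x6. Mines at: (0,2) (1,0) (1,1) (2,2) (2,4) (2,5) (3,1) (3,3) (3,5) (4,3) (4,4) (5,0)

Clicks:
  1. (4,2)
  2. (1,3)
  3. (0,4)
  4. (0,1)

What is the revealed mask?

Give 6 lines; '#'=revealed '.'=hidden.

Click 1 (4,2) count=3: revealed 1 new [(4,2)] -> total=1
Click 2 (1,3) count=3: revealed 1 new [(1,3)] -> total=2
Click 3 (0,4) count=0: revealed 5 new [(0,3) (0,4) (0,5) (1,4) (1,5)] -> total=7
Click 4 (0,1) count=3: revealed 1 new [(0,1)] -> total=8

Answer: .#.###
...###
......
......
..#...
......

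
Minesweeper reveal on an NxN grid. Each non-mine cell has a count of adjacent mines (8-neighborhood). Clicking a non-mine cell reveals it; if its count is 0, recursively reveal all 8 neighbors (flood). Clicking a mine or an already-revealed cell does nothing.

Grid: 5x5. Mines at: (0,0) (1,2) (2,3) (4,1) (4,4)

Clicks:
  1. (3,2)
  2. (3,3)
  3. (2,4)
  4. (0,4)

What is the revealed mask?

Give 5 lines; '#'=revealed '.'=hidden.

Answer: ...##
...##
....#
..##.
.....

Derivation:
Click 1 (3,2) count=2: revealed 1 new [(3,2)] -> total=1
Click 2 (3,3) count=2: revealed 1 new [(3,3)] -> total=2
Click 3 (2,4) count=1: revealed 1 new [(2,4)] -> total=3
Click 4 (0,4) count=0: revealed 4 new [(0,3) (0,4) (1,3) (1,4)] -> total=7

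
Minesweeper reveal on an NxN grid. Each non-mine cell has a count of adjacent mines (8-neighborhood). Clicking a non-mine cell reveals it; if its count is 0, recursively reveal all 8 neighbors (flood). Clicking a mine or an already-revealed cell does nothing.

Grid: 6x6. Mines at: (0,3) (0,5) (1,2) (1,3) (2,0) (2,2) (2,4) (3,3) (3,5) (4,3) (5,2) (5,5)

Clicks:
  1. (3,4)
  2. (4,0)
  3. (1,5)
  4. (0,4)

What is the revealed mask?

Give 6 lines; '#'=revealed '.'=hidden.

Click 1 (3,4) count=4: revealed 1 new [(3,4)] -> total=1
Click 2 (4,0) count=0: revealed 6 new [(3,0) (3,1) (4,0) (4,1) (5,0) (5,1)] -> total=7
Click 3 (1,5) count=2: revealed 1 new [(1,5)] -> total=8
Click 4 (0,4) count=3: revealed 1 new [(0,4)] -> total=9

Answer: ....#.
.....#
......
##..#.
##....
##....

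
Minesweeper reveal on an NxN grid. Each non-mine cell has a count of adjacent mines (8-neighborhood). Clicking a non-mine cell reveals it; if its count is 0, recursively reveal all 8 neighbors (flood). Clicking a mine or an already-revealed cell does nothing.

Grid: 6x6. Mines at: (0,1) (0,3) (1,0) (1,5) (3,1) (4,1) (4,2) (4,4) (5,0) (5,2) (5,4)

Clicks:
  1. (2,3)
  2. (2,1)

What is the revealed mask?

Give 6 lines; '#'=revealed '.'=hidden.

Click 1 (2,3) count=0: revealed 9 new [(1,2) (1,3) (1,4) (2,2) (2,3) (2,4) (3,2) (3,3) (3,4)] -> total=9
Click 2 (2,1) count=2: revealed 1 new [(2,1)] -> total=10

Answer: ......
..###.
.####.
..###.
......
......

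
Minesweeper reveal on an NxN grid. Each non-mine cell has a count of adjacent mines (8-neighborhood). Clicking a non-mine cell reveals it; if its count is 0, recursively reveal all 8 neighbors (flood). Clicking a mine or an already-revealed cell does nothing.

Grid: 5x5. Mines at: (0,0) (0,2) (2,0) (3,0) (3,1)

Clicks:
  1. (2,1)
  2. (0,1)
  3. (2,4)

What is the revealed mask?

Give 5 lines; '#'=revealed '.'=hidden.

Answer: .#.##
..###
.####
..###
..###

Derivation:
Click 1 (2,1) count=3: revealed 1 new [(2,1)] -> total=1
Click 2 (0,1) count=2: revealed 1 new [(0,1)] -> total=2
Click 3 (2,4) count=0: revealed 14 new [(0,3) (0,4) (1,2) (1,3) (1,4) (2,2) (2,3) (2,4) (3,2) (3,3) (3,4) (4,2) (4,3) (4,4)] -> total=16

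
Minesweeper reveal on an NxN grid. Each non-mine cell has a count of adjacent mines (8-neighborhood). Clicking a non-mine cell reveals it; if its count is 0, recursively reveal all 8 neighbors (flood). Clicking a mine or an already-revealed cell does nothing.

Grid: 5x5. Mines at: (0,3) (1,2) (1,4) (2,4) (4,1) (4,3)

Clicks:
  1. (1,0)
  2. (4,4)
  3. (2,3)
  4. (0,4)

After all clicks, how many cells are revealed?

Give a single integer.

Answer: 11

Derivation:
Click 1 (1,0) count=0: revealed 8 new [(0,0) (0,1) (1,0) (1,1) (2,0) (2,1) (3,0) (3,1)] -> total=8
Click 2 (4,4) count=1: revealed 1 new [(4,4)] -> total=9
Click 3 (2,3) count=3: revealed 1 new [(2,3)] -> total=10
Click 4 (0,4) count=2: revealed 1 new [(0,4)] -> total=11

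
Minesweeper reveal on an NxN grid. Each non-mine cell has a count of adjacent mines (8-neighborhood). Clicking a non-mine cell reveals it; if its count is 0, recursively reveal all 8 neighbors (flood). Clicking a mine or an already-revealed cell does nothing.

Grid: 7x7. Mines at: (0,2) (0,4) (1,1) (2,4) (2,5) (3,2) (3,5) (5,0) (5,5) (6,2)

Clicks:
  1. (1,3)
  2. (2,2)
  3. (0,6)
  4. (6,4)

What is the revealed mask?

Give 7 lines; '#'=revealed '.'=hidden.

Answer: .....##
...#.##
..#....
.......
.......
.......
....#..

Derivation:
Click 1 (1,3) count=3: revealed 1 new [(1,3)] -> total=1
Click 2 (2,2) count=2: revealed 1 new [(2,2)] -> total=2
Click 3 (0,6) count=0: revealed 4 new [(0,5) (0,6) (1,5) (1,6)] -> total=6
Click 4 (6,4) count=1: revealed 1 new [(6,4)] -> total=7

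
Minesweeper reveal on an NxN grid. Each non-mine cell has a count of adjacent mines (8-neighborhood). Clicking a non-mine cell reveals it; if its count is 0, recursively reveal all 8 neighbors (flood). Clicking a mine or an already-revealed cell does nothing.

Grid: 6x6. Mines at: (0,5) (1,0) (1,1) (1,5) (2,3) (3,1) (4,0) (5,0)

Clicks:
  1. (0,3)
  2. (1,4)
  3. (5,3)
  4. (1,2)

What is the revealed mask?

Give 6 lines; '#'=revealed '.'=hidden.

Answer: ..###.
..###.
....##
..####
.#####
.#####

Derivation:
Click 1 (0,3) count=0: revealed 6 new [(0,2) (0,3) (0,4) (1,2) (1,3) (1,4)] -> total=6
Click 2 (1,4) count=3: revealed 0 new [(none)] -> total=6
Click 3 (5,3) count=0: revealed 16 new [(2,4) (2,5) (3,2) (3,3) (3,4) (3,5) (4,1) (4,2) (4,3) (4,4) (4,5) (5,1) (5,2) (5,3) (5,4) (5,5)] -> total=22
Click 4 (1,2) count=2: revealed 0 new [(none)] -> total=22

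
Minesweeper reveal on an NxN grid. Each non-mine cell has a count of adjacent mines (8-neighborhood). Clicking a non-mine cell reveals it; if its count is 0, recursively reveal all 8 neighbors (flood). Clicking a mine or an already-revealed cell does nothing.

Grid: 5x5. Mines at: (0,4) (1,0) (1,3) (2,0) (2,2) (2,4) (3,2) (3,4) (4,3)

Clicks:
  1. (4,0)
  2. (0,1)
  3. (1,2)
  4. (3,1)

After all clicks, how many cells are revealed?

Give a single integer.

Click 1 (4,0) count=0: revealed 4 new [(3,0) (3,1) (4,0) (4,1)] -> total=4
Click 2 (0,1) count=1: revealed 1 new [(0,1)] -> total=5
Click 3 (1,2) count=2: revealed 1 new [(1,2)] -> total=6
Click 4 (3,1) count=3: revealed 0 new [(none)] -> total=6

Answer: 6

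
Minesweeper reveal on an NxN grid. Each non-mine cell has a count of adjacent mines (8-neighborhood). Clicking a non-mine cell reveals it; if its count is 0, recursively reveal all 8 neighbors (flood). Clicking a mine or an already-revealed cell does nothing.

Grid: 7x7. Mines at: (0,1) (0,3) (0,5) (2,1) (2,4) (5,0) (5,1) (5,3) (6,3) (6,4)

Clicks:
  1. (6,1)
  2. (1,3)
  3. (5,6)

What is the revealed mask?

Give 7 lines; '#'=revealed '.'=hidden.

Answer: .......
...#.##
.....##
....###
....###
....###
.#...##

Derivation:
Click 1 (6,1) count=2: revealed 1 new [(6,1)] -> total=1
Click 2 (1,3) count=2: revealed 1 new [(1,3)] -> total=2
Click 3 (5,6) count=0: revealed 15 new [(1,5) (1,6) (2,5) (2,6) (3,4) (3,5) (3,6) (4,4) (4,5) (4,6) (5,4) (5,5) (5,6) (6,5) (6,6)] -> total=17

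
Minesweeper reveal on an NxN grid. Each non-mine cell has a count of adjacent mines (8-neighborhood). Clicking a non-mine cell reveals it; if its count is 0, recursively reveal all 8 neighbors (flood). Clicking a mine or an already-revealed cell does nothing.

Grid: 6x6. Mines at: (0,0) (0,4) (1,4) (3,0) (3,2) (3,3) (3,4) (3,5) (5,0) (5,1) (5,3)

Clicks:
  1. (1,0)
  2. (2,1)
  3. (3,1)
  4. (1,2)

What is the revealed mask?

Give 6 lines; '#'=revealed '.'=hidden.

Click 1 (1,0) count=1: revealed 1 new [(1,0)] -> total=1
Click 2 (2,1) count=2: revealed 1 new [(2,1)] -> total=2
Click 3 (3,1) count=2: revealed 1 new [(3,1)] -> total=3
Click 4 (1,2) count=0: revealed 8 new [(0,1) (0,2) (0,3) (1,1) (1,2) (1,3) (2,2) (2,3)] -> total=11

Answer: .###..
####..
.###..
.#....
......
......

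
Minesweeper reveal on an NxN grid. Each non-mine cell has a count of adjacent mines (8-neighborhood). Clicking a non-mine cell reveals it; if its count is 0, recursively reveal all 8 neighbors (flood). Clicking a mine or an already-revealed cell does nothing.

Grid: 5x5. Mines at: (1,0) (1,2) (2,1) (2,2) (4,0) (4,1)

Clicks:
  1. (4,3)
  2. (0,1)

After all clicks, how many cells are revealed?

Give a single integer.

Answer: 13

Derivation:
Click 1 (4,3) count=0: revealed 12 new [(0,3) (0,4) (1,3) (1,4) (2,3) (2,4) (3,2) (3,3) (3,4) (4,2) (4,3) (4,4)] -> total=12
Click 2 (0,1) count=2: revealed 1 new [(0,1)] -> total=13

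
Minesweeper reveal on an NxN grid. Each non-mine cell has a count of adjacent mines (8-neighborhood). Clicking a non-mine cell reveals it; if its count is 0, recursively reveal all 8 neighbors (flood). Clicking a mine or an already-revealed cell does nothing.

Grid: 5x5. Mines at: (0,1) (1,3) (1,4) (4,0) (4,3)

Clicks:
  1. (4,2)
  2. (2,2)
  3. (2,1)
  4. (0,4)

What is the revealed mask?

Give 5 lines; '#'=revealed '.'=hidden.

Click 1 (4,2) count=1: revealed 1 new [(4,2)] -> total=1
Click 2 (2,2) count=1: revealed 1 new [(2,2)] -> total=2
Click 3 (2,1) count=0: revealed 8 new [(1,0) (1,1) (1,2) (2,0) (2,1) (3,0) (3,1) (3,2)] -> total=10
Click 4 (0,4) count=2: revealed 1 new [(0,4)] -> total=11

Answer: ....#
###..
###..
###..
..#..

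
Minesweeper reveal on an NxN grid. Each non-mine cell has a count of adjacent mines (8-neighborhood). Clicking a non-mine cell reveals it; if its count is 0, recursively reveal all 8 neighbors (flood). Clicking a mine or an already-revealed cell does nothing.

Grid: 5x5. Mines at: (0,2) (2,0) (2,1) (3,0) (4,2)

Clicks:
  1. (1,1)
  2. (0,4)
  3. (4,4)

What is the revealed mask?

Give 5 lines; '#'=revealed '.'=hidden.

Click 1 (1,1) count=3: revealed 1 new [(1,1)] -> total=1
Click 2 (0,4) count=0: revealed 13 new [(0,3) (0,4) (1,2) (1,3) (1,4) (2,2) (2,3) (2,4) (3,2) (3,3) (3,4) (4,3) (4,4)] -> total=14
Click 3 (4,4) count=0: revealed 0 new [(none)] -> total=14

Answer: ...##
.####
..###
..###
...##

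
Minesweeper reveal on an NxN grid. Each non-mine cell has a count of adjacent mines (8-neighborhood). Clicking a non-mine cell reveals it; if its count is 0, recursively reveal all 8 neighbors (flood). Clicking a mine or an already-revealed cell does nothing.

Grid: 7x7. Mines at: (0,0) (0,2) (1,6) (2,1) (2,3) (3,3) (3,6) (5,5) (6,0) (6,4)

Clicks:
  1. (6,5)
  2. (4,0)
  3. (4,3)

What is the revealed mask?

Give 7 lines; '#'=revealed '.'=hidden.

Click 1 (6,5) count=2: revealed 1 new [(6,5)] -> total=1
Click 2 (4,0) count=0: revealed 14 new [(3,0) (3,1) (3,2) (4,0) (4,1) (4,2) (4,3) (5,0) (5,1) (5,2) (5,3) (6,1) (6,2) (6,3)] -> total=15
Click 3 (4,3) count=1: revealed 0 new [(none)] -> total=15

Answer: .......
.......
.......
###....
####...
####...
.###.#.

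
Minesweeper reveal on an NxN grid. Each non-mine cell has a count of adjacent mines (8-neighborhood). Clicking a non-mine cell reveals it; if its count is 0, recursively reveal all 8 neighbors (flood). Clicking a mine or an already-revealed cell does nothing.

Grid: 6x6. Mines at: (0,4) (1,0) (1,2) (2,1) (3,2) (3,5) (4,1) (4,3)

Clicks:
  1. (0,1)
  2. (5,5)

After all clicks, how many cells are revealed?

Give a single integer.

Answer: 5

Derivation:
Click 1 (0,1) count=2: revealed 1 new [(0,1)] -> total=1
Click 2 (5,5) count=0: revealed 4 new [(4,4) (4,5) (5,4) (5,5)] -> total=5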